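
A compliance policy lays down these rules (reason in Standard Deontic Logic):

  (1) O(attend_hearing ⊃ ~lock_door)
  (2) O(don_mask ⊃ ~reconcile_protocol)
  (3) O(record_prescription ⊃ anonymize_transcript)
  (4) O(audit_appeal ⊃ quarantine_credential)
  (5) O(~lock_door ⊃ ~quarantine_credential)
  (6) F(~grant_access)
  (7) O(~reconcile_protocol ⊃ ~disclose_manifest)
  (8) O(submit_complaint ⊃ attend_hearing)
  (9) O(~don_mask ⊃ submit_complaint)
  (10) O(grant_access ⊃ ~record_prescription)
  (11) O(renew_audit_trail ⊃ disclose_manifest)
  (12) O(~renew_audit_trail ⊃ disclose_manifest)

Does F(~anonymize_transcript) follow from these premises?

Premise 3 is O(record_prescription ⊃ anonymize_transcript), but O(record_prescription) is not derivable from the premises, so it does not yield O(anonymize_transcript).
No other premise forces O(anonymize_transcript). An ideal world satisfying every premise can still have ~anonymize_transcript true, so F(~anonymize_transcript) is not derivable.

No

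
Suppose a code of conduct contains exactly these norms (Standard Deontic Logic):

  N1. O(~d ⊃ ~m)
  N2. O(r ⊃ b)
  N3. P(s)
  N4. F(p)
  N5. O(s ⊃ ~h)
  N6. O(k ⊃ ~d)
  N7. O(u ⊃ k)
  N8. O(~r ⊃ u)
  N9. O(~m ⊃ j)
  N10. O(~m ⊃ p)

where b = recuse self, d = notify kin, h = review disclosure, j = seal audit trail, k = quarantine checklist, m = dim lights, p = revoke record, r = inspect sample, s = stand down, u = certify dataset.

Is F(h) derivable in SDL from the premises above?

No

Premise 5 is O(s ⊃ ~h), but O(s) is not derivable from the premises (the permission P(s) asserts only ~O(~s), not O(s)), so it does not yield O(~h).
No other premise forces O(~h). An ideal world satisfying every premise can still have h true, so F(h) is not derivable.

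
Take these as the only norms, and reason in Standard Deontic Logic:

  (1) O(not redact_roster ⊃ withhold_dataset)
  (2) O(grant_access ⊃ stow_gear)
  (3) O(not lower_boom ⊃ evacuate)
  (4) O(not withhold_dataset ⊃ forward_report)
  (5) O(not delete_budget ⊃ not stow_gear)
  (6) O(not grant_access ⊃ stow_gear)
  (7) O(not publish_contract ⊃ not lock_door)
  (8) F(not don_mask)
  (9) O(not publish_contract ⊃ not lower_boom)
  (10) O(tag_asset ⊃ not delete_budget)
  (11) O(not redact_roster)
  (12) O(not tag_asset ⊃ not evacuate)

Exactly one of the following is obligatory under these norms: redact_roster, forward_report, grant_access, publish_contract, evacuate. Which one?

publish_contract

Premises 6 and 2 are O(not grant_access ⊃ stow_gear) and O(grant_access ⊃ stow_gear); every ideal world satisfies not grant_access or grant_access, so in either case stow_gear holds — hence O(stow_gear).
Premise 5, O(not delete_budget ⊃ not stow_gear), contraposes to O(stow_gear ⊃ delete_budget); with O(stow_gear) we get O(delete_budget).
The contrapositive of premise 10 (O(tag_asset ⊃ not delete_budget)) is O(delete_budget ⊃ not tag_asset), and O(delete_budget) is already established, so O(not tag_asset).
From O(not tag_asset) and premise 12, O(not tag_asset ⊃ not evacuate), we obtain O(not evacuate).
The contrapositive of premise 3 (O(not lower_boom ⊃ evacuate)) is O(not evacuate ⊃ lower_boom), and O(not evacuate) is already established, so O(lower_boom).
Premise 9, O(not publish_contract ⊃ not lower_boom), contraposes to O(lower_boom ⊃ publish_contract); with O(lower_boom) we get O(publish_contract).
So O(publish_contract) holds — publish_contract is obligatory. None of the other listed options is made obligatory by any chain of premises.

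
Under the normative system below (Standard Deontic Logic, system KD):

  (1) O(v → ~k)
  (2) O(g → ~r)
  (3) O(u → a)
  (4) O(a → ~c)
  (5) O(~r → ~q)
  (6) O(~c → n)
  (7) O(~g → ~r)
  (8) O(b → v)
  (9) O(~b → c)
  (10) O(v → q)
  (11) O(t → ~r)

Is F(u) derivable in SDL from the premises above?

Yes

By case analysis on g: premise 2 gives O(g → ~r) and premise 7 gives O(~g → ~r), so O(~r) either way.
From O(~r) and premise 5, O(~r → ~q), we obtain O(~q).
Premise 10, O(v → q), contraposes to O(~q → ~v); with O(~q) we get O(~v).
Premise 8 is O(b → v); contrapositively O(~v → ~b). Since O(~v) holds, K gives O(~b).
From O(~b) and premise 9, O(~b → c), we obtain O(c).
Premise 4, O(a → ~c), contraposes to O(c → ~a); with O(c) we get O(~a).
Premise 3, O(u → a), contraposes to O(~a → ~u); with O(~a) we get O(~u).
Premises 1, 6, 11 do not contribute to this derivation.
So O(~u) holds, i.e. F(u). The claim follows.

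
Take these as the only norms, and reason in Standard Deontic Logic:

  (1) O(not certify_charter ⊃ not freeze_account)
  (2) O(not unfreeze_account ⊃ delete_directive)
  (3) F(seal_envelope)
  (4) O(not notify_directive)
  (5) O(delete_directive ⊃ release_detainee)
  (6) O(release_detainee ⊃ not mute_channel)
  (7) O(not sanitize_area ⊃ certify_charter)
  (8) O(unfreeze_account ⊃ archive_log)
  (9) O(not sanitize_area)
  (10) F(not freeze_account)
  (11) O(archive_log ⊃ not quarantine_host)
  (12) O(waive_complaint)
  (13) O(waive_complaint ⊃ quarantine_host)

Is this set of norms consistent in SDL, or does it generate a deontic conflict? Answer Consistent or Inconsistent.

Consistent

Premise 1 is O(not certify_charter ⊃ not freeze_account), but O(not certify_charter) is not derivable from the premises, so it does not yield O(not freeze_account).
So O(not freeze_account) is not derivable, and the apparent clash with O(freeze_account) does not arise.
A world satisfying every obligation exists (e.g. archive_log=false, certify_charter=true, delete_directive=true, freeze_account=true, mute_channel=false, notify_directive=false, quarantine_host=true, release_detainee=true, sanitize_area=false, seal_envelope=false, unfreeze_account=false, waive_complaint=true); no atom is both obligatory and forbidden, so the set is consistent.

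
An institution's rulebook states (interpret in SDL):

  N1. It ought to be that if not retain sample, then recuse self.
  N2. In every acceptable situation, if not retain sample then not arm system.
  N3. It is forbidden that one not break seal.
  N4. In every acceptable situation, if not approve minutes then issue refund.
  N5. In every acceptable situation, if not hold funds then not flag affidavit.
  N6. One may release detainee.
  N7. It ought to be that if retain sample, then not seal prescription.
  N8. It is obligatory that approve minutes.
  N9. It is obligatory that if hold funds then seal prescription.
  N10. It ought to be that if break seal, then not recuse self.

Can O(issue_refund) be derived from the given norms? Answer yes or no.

Premise 4 is O(¬approve_minutes → issue_refund), but O(¬approve_minutes) is not derivable from the premises, so it does not yield O(issue_refund).
No other premise forces O(issue_refund). An ideal world satisfying every premise can still have issue_refund false, so O(issue_refund) is not derivable.

No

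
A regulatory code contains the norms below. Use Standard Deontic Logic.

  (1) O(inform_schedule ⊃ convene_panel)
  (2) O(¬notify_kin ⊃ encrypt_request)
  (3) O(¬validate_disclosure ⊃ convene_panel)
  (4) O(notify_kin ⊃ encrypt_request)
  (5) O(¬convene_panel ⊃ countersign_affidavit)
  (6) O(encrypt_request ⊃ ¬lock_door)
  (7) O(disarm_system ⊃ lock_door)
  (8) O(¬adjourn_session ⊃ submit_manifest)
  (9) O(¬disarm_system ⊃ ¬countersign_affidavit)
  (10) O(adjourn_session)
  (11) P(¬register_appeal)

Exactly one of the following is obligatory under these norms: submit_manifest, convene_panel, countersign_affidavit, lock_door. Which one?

Premises 4 and 2 cover both cases: O(notify_kin ⊃ encrypt_request) and O(¬notify_kin ⊃ encrypt_request). Since notify_kin ∨ ¬notify_kin is a tautology, O(encrypt_request) follows.
From O(encrypt_request) and premise 6, O(encrypt_request ⊃ ¬lock_door), we obtain O(¬lock_door).
Premise 7, O(disarm_system ⊃ lock_door), contraposes to O(¬lock_door ⊃ ¬disarm_system); with O(¬lock_door) we get O(¬disarm_system).
Applying K to premise 9 (O(¬disarm_system ⊃ ¬countersign_affidavit)) and O(¬disarm_system) yields O(¬countersign_affidavit).
The contrapositive of premise 5 (O(¬convene_panel ⊃ countersign_affidavit)) is O(¬countersign_affidavit ⊃ convene_panel), and O(¬countersign_affidavit) is already established, so O(convene_panel).
So O(convene_panel) holds — convene_panel is obligatory. None of the other listed options is made obligatory by any chain of premises.

convene_panel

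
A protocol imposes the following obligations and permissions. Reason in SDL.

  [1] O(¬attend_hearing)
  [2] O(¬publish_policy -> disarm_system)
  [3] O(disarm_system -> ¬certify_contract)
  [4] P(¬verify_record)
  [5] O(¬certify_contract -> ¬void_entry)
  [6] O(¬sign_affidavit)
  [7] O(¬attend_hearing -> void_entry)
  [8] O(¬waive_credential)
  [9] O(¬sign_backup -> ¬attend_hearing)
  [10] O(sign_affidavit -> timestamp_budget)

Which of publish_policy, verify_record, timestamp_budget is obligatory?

Premise 1 gives O(¬attend_hearing).
From O(¬attend_hearing) and premise 7, O(¬attend_hearing -> void_entry), we obtain O(void_entry).
The contrapositive of premise 5 (O(¬certify_contract -> ¬void_entry)) is O(void_entry -> certify_contract), and O(void_entry) is already established, so O(certify_contract).
Premise 3, O(disarm_system -> ¬certify_contract), contraposes to O(certify_contract -> ¬disarm_system); with O(certify_contract) we get O(¬disarm_system).
Premise 2, O(¬publish_policy -> disarm_system), contraposes to O(¬disarm_system -> publish_policy); with O(¬disarm_system) we get O(publish_policy).
So O(publish_policy) holds — publish_policy is obligatory. None of the other listed options is made obligatory by any chain of premises.

publish_policy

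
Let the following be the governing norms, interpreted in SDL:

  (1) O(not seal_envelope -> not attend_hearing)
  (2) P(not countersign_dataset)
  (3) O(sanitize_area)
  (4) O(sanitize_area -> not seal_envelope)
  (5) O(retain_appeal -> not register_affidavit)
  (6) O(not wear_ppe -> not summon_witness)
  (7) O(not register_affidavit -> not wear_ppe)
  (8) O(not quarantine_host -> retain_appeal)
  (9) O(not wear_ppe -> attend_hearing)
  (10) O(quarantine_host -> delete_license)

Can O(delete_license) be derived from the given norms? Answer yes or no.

Yes

Premise 3 states O(sanitize_area) outright.
Applying K to premise 4 (O(sanitize_area -> not seal_envelope)) and O(sanitize_area) yields O(not seal_envelope).
Premise 1 is O(not seal_envelope -> not attend_hearing); since O(not seal_envelope), deontic closure gives O(not attend_hearing).
Premise 9, O(not wear_ppe -> attend_hearing), contraposes to O(not attend_hearing -> wear_ppe); with O(not attend_hearing) we get O(wear_ppe).
Premise 7 is O(not register_affidavit -> not wear_ppe); contrapositively O(wear_ppe -> register_affidavit). Since O(wear_ppe) holds, K gives O(register_affidavit).
Premise 5, O(retain_appeal -> not register_affidavit), contraposes to O(register_affidavit -> not retain_appeal); with O(register_affidavit) we get O(not retain_appeal).
Premise 8 is O(not quarantine_host -> retain_appeal); contrapositively O(not retain_appeal -> quarantine_host). Since O(not retain_appeal) holds, K gives O(quarantine_host).
Premise 10 is O(quarantine_host -> delete_license); since O(quarantine_host), deontic closure gives O(delete_license).
Premises 2, 6 do not contribute to this derivation.
So O(delete_license) follows.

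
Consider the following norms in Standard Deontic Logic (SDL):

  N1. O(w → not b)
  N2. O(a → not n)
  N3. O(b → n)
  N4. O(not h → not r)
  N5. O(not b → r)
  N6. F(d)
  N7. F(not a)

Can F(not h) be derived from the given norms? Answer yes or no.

Premise 7, F(not a), is equivalent to O(a).
Premise 2 is O(a → not n); since O(a), deontic closure gives O(not n).
The contrapositive of premise 3 (O(b → n)) is O(not n → not b), and O(not n) is already established, so O(not b).
Premise 5 is O(not b → r); since O(not b), deontic closure gives O(r).
Premise 4, O(not h → not r), contraposes to O(r → h); with O(r) we get O(h).
Premises 1, 6 do not contribute to this derivation.
So O(h) holds, i.e. F(not h). The claim follows.

Yes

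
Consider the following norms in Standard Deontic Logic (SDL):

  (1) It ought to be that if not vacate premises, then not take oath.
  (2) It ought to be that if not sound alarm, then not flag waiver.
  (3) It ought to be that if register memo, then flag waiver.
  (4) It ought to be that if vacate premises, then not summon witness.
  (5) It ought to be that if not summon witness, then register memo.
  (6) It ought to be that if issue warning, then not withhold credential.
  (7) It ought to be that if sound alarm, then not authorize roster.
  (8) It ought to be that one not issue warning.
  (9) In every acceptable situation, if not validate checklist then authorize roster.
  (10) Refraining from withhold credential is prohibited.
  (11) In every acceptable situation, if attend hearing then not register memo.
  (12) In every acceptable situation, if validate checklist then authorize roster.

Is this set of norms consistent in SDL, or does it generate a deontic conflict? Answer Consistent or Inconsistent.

Premise 6 is O(issue_warning → ¬withhold_credential), but O(issue_warning) is not derivable from the premises, so it does not yield O(¬withhold_credential).
So O(¬withhold_credential) is not derivable, and the apparent clash with O(withhold_credential) does not arise.
A world satisfying every obligation exists (e.g. attend_hearing=false, authorize_roster=true, flag_waiver=false, issue_warning=false, register_memo=false, sound_alarm=false, summon_witness=true, take_oath=false, vacate_premises=false, validate_checklist=false, withhold_credential=true); no atom is both obligatory and forbidden, so the set is consistent.

Consistent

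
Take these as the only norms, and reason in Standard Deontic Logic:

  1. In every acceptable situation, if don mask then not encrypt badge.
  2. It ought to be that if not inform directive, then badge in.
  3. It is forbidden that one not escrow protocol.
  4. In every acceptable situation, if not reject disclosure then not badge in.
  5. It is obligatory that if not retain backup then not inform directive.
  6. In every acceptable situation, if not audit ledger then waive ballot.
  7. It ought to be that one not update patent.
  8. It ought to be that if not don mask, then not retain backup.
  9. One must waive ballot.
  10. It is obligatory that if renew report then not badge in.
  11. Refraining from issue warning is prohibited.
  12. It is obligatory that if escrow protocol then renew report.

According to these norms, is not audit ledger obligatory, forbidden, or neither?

Neither

Premise 6 is O(¬audit_ledger → waive_ballot); even if O(waive_ballot) held, inferring O(¬audit_ledger) would be affirming the consequent — invalid.
No premise or chain of K-axiom applications forces O(¬audit_ledger), and none forces O(audit_ledger). So ¬audit_ledger is neither obligatory nor forbidden under these norms.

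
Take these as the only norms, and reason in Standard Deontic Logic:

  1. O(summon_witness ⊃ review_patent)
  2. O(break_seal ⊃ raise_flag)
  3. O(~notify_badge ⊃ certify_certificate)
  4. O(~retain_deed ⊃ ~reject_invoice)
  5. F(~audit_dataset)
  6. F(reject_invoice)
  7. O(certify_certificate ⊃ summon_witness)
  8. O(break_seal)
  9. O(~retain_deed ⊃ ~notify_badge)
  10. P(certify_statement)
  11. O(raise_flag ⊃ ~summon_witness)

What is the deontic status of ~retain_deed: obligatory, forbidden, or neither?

From premise 8 we have O(break_seal).
With premise 2, O(break_seal ⊃ raise_flag), the K-axiom yields O(raise_flag).
Premise 11 is O(raise_flag ⊃ ~summon_witness); since O(raise_flag), deontic closure gives O(~summon_witness).
The contrapositive of premise 7 (O(certify_certificate ⊃ summon_witness)) is O(~summon_witness ⊃ ~certify_certificate), and O(~summon_witness) is already established, so O(~certify_certificate).
Premise 3, O(~notify_badge ⊃ certify_certificate), contraposes to O(~certify_certificate ⊃ notify_badge); with O(~certify_certificate) we get O(notify_badge).
The contrapositive of premise 9 (O(~retain_deed ⊃ ~notify_badge)) is O(notify_badge ⊃ retain_deed), and O(notify_badge) is already established, so O(retain_deed).
Premises 1, 4, 5, 6, 10 do not contribute to this derivation.
Thus O(retain_deed), which is F(~retain_deed): ~retain_deed is forbidden.

Forbidden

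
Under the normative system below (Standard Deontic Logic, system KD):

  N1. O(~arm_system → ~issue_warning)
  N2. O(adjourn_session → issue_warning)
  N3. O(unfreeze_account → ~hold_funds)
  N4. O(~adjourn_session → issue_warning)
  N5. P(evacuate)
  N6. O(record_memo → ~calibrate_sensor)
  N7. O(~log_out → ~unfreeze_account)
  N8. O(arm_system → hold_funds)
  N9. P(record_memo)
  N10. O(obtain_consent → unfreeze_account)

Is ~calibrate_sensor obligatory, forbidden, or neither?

Premise 6 is O(record_memo → ~calibrate_sensor), but O(record_memo) is not derivable from the premises (the permission P(record_memo) asserts only ~O(~record_memo), not O(record_memo)), so it does not yield O(~calibrate_sensor).
No premise or chain of K-axiom applications forces O(~calibrate_sensor), and none forces O(calibrate_sensor). So ~calibrate_sensor is neither obligatory nor forbidden under these norms.

Neither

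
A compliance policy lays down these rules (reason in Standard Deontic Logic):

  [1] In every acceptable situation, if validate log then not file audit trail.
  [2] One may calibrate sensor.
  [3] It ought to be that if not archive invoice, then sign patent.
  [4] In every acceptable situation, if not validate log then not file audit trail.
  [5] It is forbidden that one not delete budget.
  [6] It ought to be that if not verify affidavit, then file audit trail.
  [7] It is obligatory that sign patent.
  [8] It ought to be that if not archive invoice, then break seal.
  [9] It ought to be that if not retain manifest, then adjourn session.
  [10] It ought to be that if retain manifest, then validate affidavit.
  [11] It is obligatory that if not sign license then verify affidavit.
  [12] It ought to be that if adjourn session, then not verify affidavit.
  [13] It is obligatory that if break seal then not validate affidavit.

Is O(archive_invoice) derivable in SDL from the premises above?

By case analysis on ¬validate_log: premise 4 gives O(¬validate_log → ¬file_audit_trail) and premise 1 gives O(validate_log → ¬file_audit_trail), so O(¬file_audit_trail) either way.
Premise 6 is O(¬verify_affidavit → file_audit_trail); contrapositively O(¬file_audit_trail → verify_affidavit). Since O(¬file_audit_trail) holds, K gives O(verify_affidavit).
Premise 12, O(adjourn_session → ¬verify_affidavit), contraposes to O(verify_affidavit → ¬adjourn_session); with O(verify_affidavit) we get O(¬adjourn_session).
Premise 9 is O(¬retain_manifest → adjourn_session); contrapositively O(¬adjourn_session → retain_manifest). Since O(¬adjourn_session) holds, K gives O(retain_manifest).
With premise 10, O(retain_manifest → validate_affidavit), the K-axiom yields O(validate_affidavit).
Premise 13 is O(break_seal → ¬validate_affidavit); contrapositively O(validate_affidavit → ¬break_seal). Since O(validate_affidavit) holds, K gives O(¬break_seal).
Premise 8, O(¬archive_invoice → break_seal), contraposes to O(¬break_seal → archive_invoice); with O(¬break_seal) we get O(archive_invoice).
Premises 2, 3, 5, 7, 11 do not contribute to this derivation.
So O(archive_invoice) follows.

Yes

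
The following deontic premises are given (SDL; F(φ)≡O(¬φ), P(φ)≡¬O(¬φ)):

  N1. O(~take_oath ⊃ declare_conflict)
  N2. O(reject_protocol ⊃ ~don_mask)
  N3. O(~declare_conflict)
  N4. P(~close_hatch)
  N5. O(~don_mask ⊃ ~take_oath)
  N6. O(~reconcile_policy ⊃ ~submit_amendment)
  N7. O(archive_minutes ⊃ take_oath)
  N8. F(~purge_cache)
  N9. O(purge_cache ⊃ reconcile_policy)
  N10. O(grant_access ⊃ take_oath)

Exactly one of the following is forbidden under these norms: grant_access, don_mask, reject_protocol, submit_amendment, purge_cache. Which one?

reject_protocol

From premise 3 we have O(~declare_conflict).
The contrapositive of premise 1 (O(~take_oath ⊃ declare_conflict)) is O(~declare_conflict ⊃ take_oath), and O(~declare_conflict) is already established, so O(take_oath).
The contrapositive of premise 5 (O(~don_mask ⊃ ~take_oath)) is O(take_oath ⊃ don_mask), and O(take_oath) is already established, so O(don_mask).
The contrapositive of premise 2 (O(reject_protocol ⊃ ~don_mask)) is O(don_mask ⊃ ~reject_protocol), and O(don_mask) is already established, so O(~reject_protocol).
So O(~reject_protocol) holds, i.e. reject_protocol is forbidden. None of the other listed options is forbidden under the premises.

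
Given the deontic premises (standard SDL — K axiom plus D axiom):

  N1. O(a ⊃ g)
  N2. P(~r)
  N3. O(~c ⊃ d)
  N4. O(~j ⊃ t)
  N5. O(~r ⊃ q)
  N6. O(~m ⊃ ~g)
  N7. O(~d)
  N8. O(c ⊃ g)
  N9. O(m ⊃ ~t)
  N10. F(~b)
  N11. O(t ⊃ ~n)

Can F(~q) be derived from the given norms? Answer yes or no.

No

Premise 5 is O(~r ⊃ q), but O(~r) is not derivable from the premises (the permission P(~r) asserts only ~O(r), not O(~r)), so it does not yield O(q).
No other premise forces O(q). An ideal world satisfying every premise can still have ~q true, so F(~q) is not derivable.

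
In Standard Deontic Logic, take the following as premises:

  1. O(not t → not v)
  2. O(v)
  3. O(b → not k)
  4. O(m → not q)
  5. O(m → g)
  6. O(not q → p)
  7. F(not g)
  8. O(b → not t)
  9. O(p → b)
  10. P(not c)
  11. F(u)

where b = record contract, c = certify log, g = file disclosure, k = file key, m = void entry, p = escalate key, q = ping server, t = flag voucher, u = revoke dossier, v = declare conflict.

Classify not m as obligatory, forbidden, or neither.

Premise 2 states O(v) outright.
Premise 1 is O(not t → not v); contrapositively O(v → t). Since O(v) holds, K gives O(t).
The contrapositive of premise 8 (O(b → not t)) is O(t → not b), and O(t) is already established, so O(not b).
The contrapositive of premise 9 (O(p → b)) is O(not b → not p), and O(not b) is already established, so O(not p).
Premise 6 is O(not q → p); contrapositively O(not p → q). Since O(not p) holds, K gives O(q).
The contrapositive of premise 4 (O(m → not q)) is O(q → not m), and O(q) is already established, so O(not m).
Premises 3, 5, 7, 10, 11 do not contribute to this derivation.
Hence not m is obligatory.

Obligatory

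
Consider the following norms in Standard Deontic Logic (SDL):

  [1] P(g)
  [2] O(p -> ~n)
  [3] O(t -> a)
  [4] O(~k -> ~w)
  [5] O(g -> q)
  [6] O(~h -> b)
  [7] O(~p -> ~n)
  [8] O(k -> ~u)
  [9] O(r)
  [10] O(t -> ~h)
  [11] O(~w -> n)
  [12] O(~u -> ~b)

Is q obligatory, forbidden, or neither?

Neither

Premise 5 is O(g -> q), but O(g) is not derivable from the premises (the permission P(g) asserts only ~O(~g), not O(g)), so it does not yield O(q).
No premise or chain of K-axiom applications forces O(q), and none forces O(~q). So q is neither obligatory nor forbidden under these norms.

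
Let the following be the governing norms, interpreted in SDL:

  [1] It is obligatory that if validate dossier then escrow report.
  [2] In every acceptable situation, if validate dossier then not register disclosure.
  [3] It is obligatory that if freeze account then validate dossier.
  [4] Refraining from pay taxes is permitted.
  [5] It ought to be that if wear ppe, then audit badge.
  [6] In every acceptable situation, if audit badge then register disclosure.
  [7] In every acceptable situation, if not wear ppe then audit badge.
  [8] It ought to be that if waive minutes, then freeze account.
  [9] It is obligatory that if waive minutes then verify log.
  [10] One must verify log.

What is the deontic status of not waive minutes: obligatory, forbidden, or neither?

Premises 5 and 7 cover both cases: O(wear_ppe → audit_badge) and O(¬wear_ppe → audit_badge). Since wear_ppe ∨ ¬wear_ppe is a tautology, O(audit_badge) follows.
Premise 6 is O(audit_badge → register_disclosure); since O(audit_badge), deontic closure gives O(register_disclosure).
Premise 2, O(validate_dossier → ¬register_disclosure), contraposes to O(register_disclosure → ¬validate_dossier); with O(register_disclosure) we get O(¬validate_dossier).
The contrapositive of premise 3 (O(freeze_account → validate_dossier)) is O(¬validate_dossier → ¬freeze_account), and O(¬validate_dossier) is already established, so O(¬freeze_account).
The contrapositive of premise 8 (O(waive_minutes → freeze_account)) is O(¬freeze_account → ¬waive_minutes), and O(¬freeze_account) is already established, so O(¬waive_minutes).
Premises 1, 4, 9, 10 do not contribute to this derivation.
Hence ¬waive_minutes is obligatory.

Obligatory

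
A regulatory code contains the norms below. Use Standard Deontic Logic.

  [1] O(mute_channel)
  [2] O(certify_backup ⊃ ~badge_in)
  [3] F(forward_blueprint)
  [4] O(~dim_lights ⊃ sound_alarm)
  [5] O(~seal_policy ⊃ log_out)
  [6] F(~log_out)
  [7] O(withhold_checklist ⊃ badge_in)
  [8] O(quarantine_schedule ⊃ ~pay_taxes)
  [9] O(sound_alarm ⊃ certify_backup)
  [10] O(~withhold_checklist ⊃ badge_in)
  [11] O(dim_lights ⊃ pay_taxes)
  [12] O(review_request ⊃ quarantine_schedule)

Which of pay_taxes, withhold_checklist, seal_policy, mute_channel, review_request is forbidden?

Premises 7 and 10 cover both cases: O(withhold_checklist ⊃ badge_in) and O(~withhold_checklist ⊃ badge_in). Since withhold_checklist ∨ ~withhold_checklist is a tautology, O(badge_in) follows.
The contrapositive of premise 2 (O(certify_backup ⊃ ~badge_in)) is O(badge_in ⊃ ~certify_backup), and O(badge_in) is already established, so O(~certify_backup).
Premise 9, O(sound_alarm ⊃ certify_backup), contraposes to O(~certify_backup ⊃ ~sound_alarm); with O(~certify_backup) we get O(~sound_alarm).
Premise 4 is O(~dim_lights ⊃ sound_alarm); contrapositively O(~sound_alarm ⊃ dim_lights). Since O(~sound_alarm) holds, K gives O(dim_lights).
Applying K to premise 11 (O(dim_lights ⊃ pay_taxes)) and O(dim_lights) yields O(pay_taxes).
Premise 8 is O(quarantine_schedule ⊃ ~pay_taxes); contrapositively O(pay_taxes ⊃ ~quarantine_schedule). Since O(pay_taxes) holds, K gives O(~quarantine_schedule).
Premise 12, O(review_request ⊃ quarantine_schedule), contraposes to O(~quarantine_schedule ⊃ ~review_request); with O(~quarantine_schedule) we get O(~review_request).
So O(~review_request) holds, i.e. review_request is forbidden. None of the other listed options is forbidden under the premises.

review_request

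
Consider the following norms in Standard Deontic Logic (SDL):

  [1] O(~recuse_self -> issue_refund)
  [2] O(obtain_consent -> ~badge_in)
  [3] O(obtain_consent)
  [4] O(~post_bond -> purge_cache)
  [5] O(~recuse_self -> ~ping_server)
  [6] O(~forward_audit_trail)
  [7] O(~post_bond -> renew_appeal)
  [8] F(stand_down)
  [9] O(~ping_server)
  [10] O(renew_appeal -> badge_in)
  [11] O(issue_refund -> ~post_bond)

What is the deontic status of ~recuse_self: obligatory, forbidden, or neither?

Forbidden

Premise 3 states O(obtain_consent) outright.
Premise 2 is O(obtain_consent -> ~badge_in); since O(obtain_consent), deontic closure gives O(~badge_in).
Premise 10 is O(renew_appeal -> badge_in); contrapositively O(~badge_in -> ~renew_appeal). Since O(~badge_in) holds, K gives O(~renew_appeal).
Premise 7, O(~post_bond -> renew_appeal), contraposes to O(~renew_appeal -> post_bond); with O(~renew_appeal) we get O(post_bond).
Premise 11, O(issue_refund -> ~post_bond), contraposes to O(post_bond -> ~issue_refund); with O(post_bond) we get O(~issue_refund).
The contrapositive of premise 1 (O(~recuse_self -> issue_refund)) is O(~issue_refund -> recuse_self), and O(~issue_refund) is already established, so O(recuse_self).
Premises 4, 5, 6, 8, 9 do not contribute to this derivation.
Thus O(recuse_self), which is F(~recuse_self): ~recuse_self is forbidden.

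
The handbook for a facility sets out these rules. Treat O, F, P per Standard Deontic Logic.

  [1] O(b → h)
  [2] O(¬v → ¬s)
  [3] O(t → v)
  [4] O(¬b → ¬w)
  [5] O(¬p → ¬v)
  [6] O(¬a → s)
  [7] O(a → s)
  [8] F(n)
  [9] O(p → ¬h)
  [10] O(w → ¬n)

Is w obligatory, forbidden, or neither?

Forbidden

By case analysis on ¬a: premise 6 gives O(¬a → s) and premise 7 gives O(a → s), so O(s) either way.
Premise 2 is O(¬v → ¬s); contrapositively O(s → v). Since O(s) holds, K gives O(v).
Premise 5 is O(¬p → ¬v); contrapositively O(v → p). Since O(v) holds, K gives O(p).
Premise 9 is O(p → ¬h); since O(p), deontic closure gives O(¬h).
The contrapositive of premise 1 (O(b → h)) is O(¬h → ¬b), and O(¬h) is already established, so O(¬b).
With premise 4, O(¬b → ¬w), the K-axiom yields O(¬w).
Premises 3, 8, 10 do not contribute to this derivation.
Thus O(¬w), which is F(w): w is forbidden.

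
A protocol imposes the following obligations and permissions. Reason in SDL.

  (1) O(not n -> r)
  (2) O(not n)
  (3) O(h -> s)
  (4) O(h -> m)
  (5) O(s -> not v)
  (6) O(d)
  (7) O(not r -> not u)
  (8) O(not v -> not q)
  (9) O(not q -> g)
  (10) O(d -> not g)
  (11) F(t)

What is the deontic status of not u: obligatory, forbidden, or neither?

Premise 7 is O(not r -> not u), but O(not r) is not derivable from the premises, so it does not yield O(not u).
No premise or chain of K-axiom applications forces O(not u), and none forces O(u). So not u is neither obligatory nor forbidden under these norms.

Neither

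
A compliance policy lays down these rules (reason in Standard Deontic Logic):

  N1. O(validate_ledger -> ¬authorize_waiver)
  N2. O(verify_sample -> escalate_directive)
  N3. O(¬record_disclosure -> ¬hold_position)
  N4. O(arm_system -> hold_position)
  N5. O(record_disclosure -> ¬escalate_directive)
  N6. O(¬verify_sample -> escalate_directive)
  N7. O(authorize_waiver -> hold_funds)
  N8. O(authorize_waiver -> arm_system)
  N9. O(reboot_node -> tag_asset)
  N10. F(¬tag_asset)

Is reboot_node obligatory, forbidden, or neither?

Premise 9 is O(reboot_node -> tag_asset); even if O(tag_asset) held, inferring O(reboot_node) would be affirming the consequent — invalid.
No premise or chain of K-axiom applications forces O(reboot_node), and none forces O(¬reboot_node). So reboot_node is neither obligatory nor forbidden under these norms.

Neither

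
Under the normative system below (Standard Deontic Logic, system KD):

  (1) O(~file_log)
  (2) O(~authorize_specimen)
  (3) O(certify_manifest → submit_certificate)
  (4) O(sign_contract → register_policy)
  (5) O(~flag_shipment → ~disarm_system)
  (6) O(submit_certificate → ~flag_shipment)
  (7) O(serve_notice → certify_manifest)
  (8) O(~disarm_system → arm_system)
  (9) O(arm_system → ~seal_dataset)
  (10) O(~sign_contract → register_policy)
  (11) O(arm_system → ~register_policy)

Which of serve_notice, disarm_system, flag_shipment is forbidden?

Premises 10 and 4 are O(~sign_contract → register_policy) and O(sign_contract → register_policy); every ideal world satisfies ~sign_contract or sign_contract, so in either case register_policy holds — hence O(register_policy).
Premise 11 is O(arm_system → ~register_policy); contrapositively O(register_policy → ~arm_system). Since O(register_policy) holds, K gives O(~arm_system).
Premise 8, O(~disarm_system → arm_system), contraposes to O(~arm_system → disarm_system); with O(~arm_system) we get O(disarm_system).
The contrapositive of premise 5 (O(~flag_shipment → ~disarm_system)) is O(disarm_system → flag_shipment), and O(disarm_system) is already established, so O(flag_shipment).
The contrapositive of premise 6 (O(submit_certificate → ~flag_shipment)) is O(flag_shipment → ~submit_certificate), and O(flag_shipment) is already established, so O(~submit_certificate).
Premise 3 is O(certify_manifest → submit_certificate); contrapositively O(~submit_certificate → ~certify_manifest). Since O(~submit_certificate) holds, K gives O(~certify_manifest).
Premise 7, O(serve_notice → certify_manifest), contraposes to O(~certify_manifest → ~serve_notice); with O(~certify_manifest) we get O(~serve_notice).
So O(~serve_notice) holds, i.e. serve_notice is forbidden. None of the other listed options is forbidden under the premises.

serve_notice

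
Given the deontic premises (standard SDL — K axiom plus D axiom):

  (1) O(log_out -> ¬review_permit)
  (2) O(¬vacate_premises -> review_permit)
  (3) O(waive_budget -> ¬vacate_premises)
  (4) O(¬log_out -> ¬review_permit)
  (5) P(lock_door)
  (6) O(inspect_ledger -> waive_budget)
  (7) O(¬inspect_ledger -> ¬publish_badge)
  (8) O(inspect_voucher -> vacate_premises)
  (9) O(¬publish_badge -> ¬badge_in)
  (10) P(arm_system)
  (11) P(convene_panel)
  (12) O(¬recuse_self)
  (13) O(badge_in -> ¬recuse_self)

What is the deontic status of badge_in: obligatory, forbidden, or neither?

Forbidden

Premises 1 and 4 cover both cases: O(log_out -> ¬review_permit) and O(¬log_out -> ¬review_permit). Since log_out ∨ ¬log_out is a tautology, O(¬review_permit) follows.
The contrapositive of premise 2 (O(¬vacate_premises -> review_permit)) is O(¬review_permit -> vacate_premises), and O(¬review_permit) is already established, so O(vacate_premises).
Premise 3, O(waive_budget -> ¬vacate_premises), contraposes to O(vacate_premises -> ¬waive_budget); with O(vacate_premises) we get O(¬waive_budget).
The contrapositive of premise 6 (O(inspect_ledger -> waive_budget)) is O(¬waive_budget -> ¬inspect_ledger), and O(¬waive_budget) is already established, so O(¬inspect_ledger).
From O(¬inspect_ledger) and premise 7, O(¬inspect_ledger -> ¬publish_badge), we obtain O(¬publish_badge).
Applying K to premise 9 (O(¬publish_badge -> ¬badge_in)) and O(¬publish_badge) yields O(¬badge_in).
Premises 5, 8, 10, 11, 12, 13 do not contribute to this derivation.
Thus O(¬badge_in), which is F(badge_in): badge_in is forbidden.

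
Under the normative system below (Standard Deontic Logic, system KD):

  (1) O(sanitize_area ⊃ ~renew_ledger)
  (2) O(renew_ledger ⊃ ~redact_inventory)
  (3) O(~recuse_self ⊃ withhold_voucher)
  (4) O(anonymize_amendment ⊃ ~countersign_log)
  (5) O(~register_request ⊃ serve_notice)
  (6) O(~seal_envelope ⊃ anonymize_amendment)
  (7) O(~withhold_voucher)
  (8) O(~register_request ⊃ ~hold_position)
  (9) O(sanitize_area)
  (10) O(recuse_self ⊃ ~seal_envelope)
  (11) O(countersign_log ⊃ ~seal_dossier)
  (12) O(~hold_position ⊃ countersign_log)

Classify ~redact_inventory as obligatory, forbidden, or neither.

Premise 2 is O(renew_ledger ⊃ ~redact_inventory), but O(renew_ledger) is not derivable from the premises, so it does not yield O(~redact_inventory).
No premise or chain of K-axiom applications forces O(~redact_inventory), and none forces O(redact_inventory). So ~redact_inventory is neither obligatory nor forbidden under these norms.

Neither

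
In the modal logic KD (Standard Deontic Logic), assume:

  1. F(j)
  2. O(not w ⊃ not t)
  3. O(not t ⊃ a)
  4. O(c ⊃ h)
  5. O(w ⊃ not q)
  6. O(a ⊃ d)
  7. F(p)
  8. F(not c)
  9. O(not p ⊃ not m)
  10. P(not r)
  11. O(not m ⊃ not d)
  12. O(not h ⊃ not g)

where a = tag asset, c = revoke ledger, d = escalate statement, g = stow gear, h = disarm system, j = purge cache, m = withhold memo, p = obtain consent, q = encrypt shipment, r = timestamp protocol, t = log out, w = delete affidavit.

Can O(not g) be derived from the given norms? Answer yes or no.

Premise 12 is O(not h ⊃ not g), but O(not h) is not derivable from the premises, so it does not yield O(not g).
No other premise forces O(not g). An ideal world satisfying every premise can still have not g false, so O(not g) is not derivable.

No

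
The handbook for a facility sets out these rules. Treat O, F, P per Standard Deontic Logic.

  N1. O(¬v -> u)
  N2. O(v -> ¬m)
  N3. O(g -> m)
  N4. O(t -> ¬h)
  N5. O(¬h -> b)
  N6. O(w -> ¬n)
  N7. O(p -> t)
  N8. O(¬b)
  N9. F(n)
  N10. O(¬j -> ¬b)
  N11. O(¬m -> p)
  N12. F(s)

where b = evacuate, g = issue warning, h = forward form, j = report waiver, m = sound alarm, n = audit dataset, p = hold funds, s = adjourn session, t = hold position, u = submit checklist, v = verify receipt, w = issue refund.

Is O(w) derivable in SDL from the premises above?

No

Premise 6 is O(w -> ¬n); even if O(¬n) held, inferring O(w) would be affirming the consequent — invalid.
No other premise forces O(w). An ideal world satisfying every premise can still have w false, so O(w) is not derivable.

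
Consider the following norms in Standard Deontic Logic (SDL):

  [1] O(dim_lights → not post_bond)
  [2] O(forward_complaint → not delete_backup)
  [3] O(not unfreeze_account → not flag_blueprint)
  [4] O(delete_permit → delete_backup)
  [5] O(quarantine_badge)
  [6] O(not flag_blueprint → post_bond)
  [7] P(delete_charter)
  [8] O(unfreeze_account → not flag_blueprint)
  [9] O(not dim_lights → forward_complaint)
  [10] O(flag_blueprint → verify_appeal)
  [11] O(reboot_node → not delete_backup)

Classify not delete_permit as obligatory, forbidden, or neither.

Obligatory

Premises 3 and 8 cover both cases: O(not unfreeze_account → not flag_blueprint) and O(unfreeze_account → not flag_blueprint). Since not unfreeze_account ∨ unfreeze_account is a tautology, O(not flag_blueprint) follows.
Premise 6 is O(not flag_blueprint → post_bond); since O(not flag_blueprint), deontic closure gives O(post_bond).
The contrapositive of premise 1 (O(dim_lights → not post_bond)) is O(post_bond → not dim_lights), and O(post_bond) is already established, so O(not dim_lights).
Applying K to premise 9 (O(not dim_lights → forward_complaint)) and O(not dim_lights) yields O(forward_complaint).
With premise 2, O(forward_complaint → not delete_backup), the K-axiom yields O(not delete_backup).
The contrapositive of premise 4 (O(delete_permit → delete_backup)) is O(not delete_backup → not delete_permit), and O(not delete_backup) is already established, so O(not delete_permit).
Premises 5, 7, 10, 11 do not contribute to this derivation.
Hence not delete_permit is obligatory.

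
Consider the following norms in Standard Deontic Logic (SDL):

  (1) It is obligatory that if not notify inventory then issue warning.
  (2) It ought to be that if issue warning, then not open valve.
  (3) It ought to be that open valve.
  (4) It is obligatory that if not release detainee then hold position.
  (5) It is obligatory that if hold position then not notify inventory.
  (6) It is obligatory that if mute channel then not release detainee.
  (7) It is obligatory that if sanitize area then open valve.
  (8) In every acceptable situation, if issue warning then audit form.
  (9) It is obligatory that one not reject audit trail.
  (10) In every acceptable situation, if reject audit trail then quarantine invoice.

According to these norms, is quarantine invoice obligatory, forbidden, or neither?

Neither

Premise 10 is O(reject_audit_trail → quarantine_invoice), but O(reject_audit_trail) is not derivable from the premises, so it does not yield O(quarantine_invoice).
No premise or chain of K-axiom applications forces O(quarantine_invoice), and none forces O(¬quarantine_invoice). So quarantine_invoice is neither obligatory nor forbidden under these norms.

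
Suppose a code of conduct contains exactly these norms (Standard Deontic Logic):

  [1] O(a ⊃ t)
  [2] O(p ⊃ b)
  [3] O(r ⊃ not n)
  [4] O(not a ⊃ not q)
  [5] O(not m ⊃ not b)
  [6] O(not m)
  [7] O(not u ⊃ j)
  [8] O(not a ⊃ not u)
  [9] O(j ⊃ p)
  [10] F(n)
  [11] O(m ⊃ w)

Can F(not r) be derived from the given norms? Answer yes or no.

No

Premise 3 is O(r ⊃ not n); even if O(not n) held, inferring O(r) would be affirming the consequent — invalid.
No other premise forces O(r). An ideal world satisfying every premise can still have not r true, so F(not r) is not derivable.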